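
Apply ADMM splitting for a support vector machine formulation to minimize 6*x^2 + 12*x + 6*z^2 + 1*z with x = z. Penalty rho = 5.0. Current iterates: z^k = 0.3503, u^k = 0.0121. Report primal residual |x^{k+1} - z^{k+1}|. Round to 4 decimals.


ADMM iteration with rho = 5.0, z^k = 0.3503, u^k = 0.0121
Step 1: x-update.
Minimize 6*x^2 + 12*x + (5.0/2)*(x - 0.3503 + 0.0121)^2
FOC: (2*6 + 5.0)*x = -12 + 5.0*(0.3503 - 0.0121)
x^{k+1} = -0.6064
Step 2: z-update.
Minimize 6*z^2 + 1*z + (5.0/2)*(-0.6064 - z + 0.0121)^2
FOC: (2*6 + 5.0)*z = -1 + 5.0*(-0.6064 + 0.0121)
z^{k+1} = -0.2336
Step 3: u-update.
u^{k+1} = 0.0121 - 0.6064 + 0.2336 = -0.3607
Step 4: Primal residual = |-0.6064 + 0.2336| = 0.3728


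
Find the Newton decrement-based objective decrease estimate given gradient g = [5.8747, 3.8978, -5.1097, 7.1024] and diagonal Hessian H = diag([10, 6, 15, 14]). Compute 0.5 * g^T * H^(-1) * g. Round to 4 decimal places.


Step 1: H is diagonal, so H^(-1) * g = [0.5875, 0.6496, -0.3406, 0.5073].
Step 2: g^T H^(-1) g = sum_i g_i^2 / H_ii
  = (5.8747)^2/10 + (3.8978)^2/6 + (-5.1097)^2/15 + (7.1024)^2/14
  = 3.4512 + 2.5321 + 1.7406 + 3.6031 = 11.3271
Step 3: Objective decrease = 0.5 * g^T H^(-1) g = 5.6636


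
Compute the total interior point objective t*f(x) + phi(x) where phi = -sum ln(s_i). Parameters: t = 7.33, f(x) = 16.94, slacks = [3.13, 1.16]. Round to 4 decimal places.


Step 1: Compute log-barrier.
ln values: [1.141, 0.1484]
phi = -(1.141 + 0.1484) = -1.2895
Step 2: Compute augmented objective.
t*f(x) = 7.33*16.94 = 124.1702
Total = 124.1702 - 1.2895 = 122.8807


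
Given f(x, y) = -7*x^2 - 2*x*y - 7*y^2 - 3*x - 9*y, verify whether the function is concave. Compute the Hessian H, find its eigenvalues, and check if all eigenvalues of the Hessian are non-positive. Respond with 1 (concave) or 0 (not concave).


The Hessian of f(x,y) = -7*x^2 - 2*x*y - 7*y^2 - 3*x - 9*y is:
H = [[-14, -2], [-2, -14]]
Trace = -14 - 14 = -28
Determinant = -14*-14 - (-2)^2 = 192
Discriminant = (-28)^2 - 4*192 = 16.0
Eigenvalues: lambda_1 = -16.0, lambda_2 = -12.0
The function is concave.

1


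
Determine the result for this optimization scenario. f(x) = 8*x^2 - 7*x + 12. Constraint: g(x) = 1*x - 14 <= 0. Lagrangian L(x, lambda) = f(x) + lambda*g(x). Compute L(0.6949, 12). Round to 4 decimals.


Step 1: Evaluate f(x).
f(0.6949) = 8*0.6949^2 - 7*0.6949 + 12 = 10.9988
Step 2: Evaluate g(x).
g(0.6949) = 1*0.6949 - 14 = -13.3051
Step 3: Compute Lagrangian.
L = 10.9988 + 12*-13.3051 = -148.6624


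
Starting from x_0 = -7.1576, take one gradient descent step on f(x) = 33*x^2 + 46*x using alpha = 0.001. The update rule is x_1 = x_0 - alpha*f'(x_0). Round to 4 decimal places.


We compute the gradient at x_0 and apply the update.
f'(x) = 66*x + 46
f'(-7.1576) = 66*-7.1576 + 46 = -426.4016
x_1 = -7.1576 - 0.001*-426.4016 = -6.7312


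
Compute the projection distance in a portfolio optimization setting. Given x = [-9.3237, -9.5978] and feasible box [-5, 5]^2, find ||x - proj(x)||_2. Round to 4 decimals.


Project each component onto [-5, 5].
clip(-9.3237) = -5.0, clip(-9.5978) = -5.0
Projection = [-5.0, -5.0]
Squared diffs: [18.6944, 21.1398]
Distance = sqrt(39.8342) = 6.3114


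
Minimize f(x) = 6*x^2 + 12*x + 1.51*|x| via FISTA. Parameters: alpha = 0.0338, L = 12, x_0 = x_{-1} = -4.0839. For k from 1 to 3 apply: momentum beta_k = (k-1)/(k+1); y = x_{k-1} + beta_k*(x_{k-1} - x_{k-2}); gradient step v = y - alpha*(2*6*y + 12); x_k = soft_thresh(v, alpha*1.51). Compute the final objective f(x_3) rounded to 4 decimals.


FISTA on f(x) = 6*x^2 + 12*x + 1.51*|x|
L = 12, alpha = 0.0338
Iteration 1: beta = 0.0, y = -4.0839 + 0.0*(-4.0839 + 4.0839) = -4.0839
  grad(y) = -37.0068, v = y - alpha*grad = -2.8331
  prox(v) = soft_thresh(-2.8331, 0.051) = -2.782
Iteration 2: beta = 0.3333, y = -2.782 + 0.3333*(-2.782 + 4.0839) = -2.3481
  grad(y) = -16.1769, v = y - alpha*grad = -1.8013
  prox(v) = soft_thresh(-1.8013, 0.051) = -1.7503
Iteration 3: beta = 0.5, y = -1.7503 + 0.5*(-1.7503 + 2.782) = -1.2344
  grad(y) = -2.8125, v = y - alpha*grad = -1.1393
  prox(v) = soft_thresh(-1.1393, 0.051) = -1.0883
f(x_3) = 6*(-1.0883)^2 + 12*(-1.0883) + 1.51*|-1.0883| = -4.31


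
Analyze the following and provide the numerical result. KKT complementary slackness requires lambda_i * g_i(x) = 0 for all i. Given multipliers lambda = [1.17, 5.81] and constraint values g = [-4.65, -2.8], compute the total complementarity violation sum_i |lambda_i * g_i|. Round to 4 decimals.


KKT complementary slackness check:
lambda_1 * g_1 = 1.17 * -4.65 = -5.4405
lambda_2 * g_2 = 5.81 * -2.8 = -16.268
Total violation = 5.4405 + 16.268 = 21.7085


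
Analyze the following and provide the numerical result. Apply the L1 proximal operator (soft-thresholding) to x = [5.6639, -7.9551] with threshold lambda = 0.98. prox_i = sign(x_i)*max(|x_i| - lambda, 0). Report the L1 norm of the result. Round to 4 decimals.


Soft-thresholding with lambda = 0.98:
prox(5.6639) = sign(5.6639)*max(|5.6639| - 0.98, 0) = 4.6839
prox(-7.9551) = sign(-7.9551)*max(|-7.9551| - 0.98, 0) = -6.9751
prox(x) = [4.6839, -6.9751]
||prox(x)||_1 = 4.6839 + 6.9751 = 11.659


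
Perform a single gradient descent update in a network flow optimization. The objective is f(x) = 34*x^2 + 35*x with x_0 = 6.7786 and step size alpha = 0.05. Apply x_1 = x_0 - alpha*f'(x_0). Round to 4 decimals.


We compute the gradient at x_0 and apply the update.
f'(x) = 68*x + 35
f'(6.7786) = 68*6.7786 + 35 = 495.9448
x_1 = 6.7786 - 0.05*495.9448 = -18.0186


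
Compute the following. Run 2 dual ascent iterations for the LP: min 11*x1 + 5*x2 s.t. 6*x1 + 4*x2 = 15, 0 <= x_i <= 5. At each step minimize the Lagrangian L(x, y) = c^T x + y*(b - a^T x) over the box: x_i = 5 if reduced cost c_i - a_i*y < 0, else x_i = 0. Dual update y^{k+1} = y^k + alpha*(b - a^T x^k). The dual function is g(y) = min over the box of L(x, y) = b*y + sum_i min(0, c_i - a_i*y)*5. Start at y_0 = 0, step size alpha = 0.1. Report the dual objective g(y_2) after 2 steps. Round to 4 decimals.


Dual ascent for LP: min 11*x1 + 5*x2, 6*x1 + 4*x2 = 15, 0 <= x_i <= 5
Step 1: y^k = 0.0, reduced costs: (11.0, 5.0)
  x^k = (0.0, 0.0), subgradient = b - a^T x = 15.0
  y^{k+1} = 0.0 + 0.1*15.0 = 1.5
Step 2: y^k = 1.5, reduced costs: (2.0, -1.0)
  x^k = (0.0, 5.0), subgradient = b - a^T x = -5.0
  y^{k+1} = 1.5 + 0.1*-5.0 = 1.0
Dual objective at y_2 = 1.0: reduced costs (5.0, 1.0), box minimizer x = (0.0, 0.0)
g(y_2) = b*y + (c1 - a1*y)*x1 + (c2 - a2*y)*x2 = 15*1.0 + 5.0*0.0 + 1.0*0.0 = 15.0 + 0.0 + 0.0 = 15.0


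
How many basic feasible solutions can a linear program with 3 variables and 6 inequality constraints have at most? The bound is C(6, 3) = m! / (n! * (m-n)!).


Each vertex corresponds to some choice of n active constraints out of m, so the number of vertices is at most C(m, n) = m! / (n!(m-n)!).
m = 6, n = 3
Numerator: 6 * 5 * 4
Denominator: 3! = 6
C(6, 3) = 20


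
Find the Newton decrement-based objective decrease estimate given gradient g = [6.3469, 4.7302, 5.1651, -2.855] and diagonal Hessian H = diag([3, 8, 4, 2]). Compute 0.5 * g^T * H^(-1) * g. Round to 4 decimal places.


Step 1: H is diagonal, so H^(-1) * g = [2.1156, 0.5913, 1.2913, -1.4275].
Step 2: g^T H^(-1) g = sum_i g_i^2 / H_ii
  = (6.3469)^2/3 + (4.7302)^2/8 + (5.1651)^2/4 + (-2.855)^2/2
  = 13.4277 + 2.7968 + 6.6696 + 4.0755 = 26.9696
Step 3: Objective decrease = 0.5 * g^T H^(-1) g = 13.4848


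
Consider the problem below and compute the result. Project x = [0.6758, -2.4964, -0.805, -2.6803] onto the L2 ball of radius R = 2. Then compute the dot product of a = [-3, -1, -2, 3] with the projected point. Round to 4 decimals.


Step 1: Compute ||x|| (intermediates to 6 decimals).
||x|| = sqrt(0.6758^2 + (-2.4964)^2 + (-0.805)^2 + (-2.6803)^2) = 3.81061
Step 2: Project.
Since ||x|| > R, scale = R/||x|| = 2/3.81061 = 0.52485, proj(x) = scale * x
proj(x) = [0.354694, -1.310236, -0.422504, -1.406755]
Step 3: Dot product.
a^T * proj(x) = -3*0.354694 - 1*(-1.310236) - 2*(-0.422504) + 3*(-1.406755) = -3.1291


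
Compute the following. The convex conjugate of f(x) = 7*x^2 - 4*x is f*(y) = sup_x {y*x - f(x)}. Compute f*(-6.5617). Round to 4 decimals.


f*(y) = sup_x {y*x - a*x^2 - b*x} = sup_x {(y-b)*x - a*x^2}
FOC: (y - b) - 2a*x = 0 => x* = (y - b)/(2a)
x* = (-6.5617 + 4)/(2*7) = -0.183
f*(-6.5617) = (y-b)^2/(4a) = (-6.5617 + 4)^2/(4*7)
= 6.5623/28 = 0.2344


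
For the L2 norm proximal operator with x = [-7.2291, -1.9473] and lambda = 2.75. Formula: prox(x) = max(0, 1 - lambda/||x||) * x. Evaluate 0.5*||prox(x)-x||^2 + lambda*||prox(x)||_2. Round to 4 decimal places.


Step 1: Compute ||x||.
||x|| = 7.4868
Step 2: Compute scaling factor.
scale = max(0, 1 - 2.75/7.4868) = 0.6327
Step 3: prox(x) = [-4.5737, -1.232]
||prox(x)|| = 4.7368
Step 4: Proximal objective.
0.5*||prox-x||^2 = 3.7813
lambda*||prox|| = 13.0262
Total = 16.8074


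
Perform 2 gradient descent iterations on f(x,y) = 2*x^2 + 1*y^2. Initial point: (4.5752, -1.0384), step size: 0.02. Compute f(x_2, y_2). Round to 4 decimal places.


Gradient descent on f(x,y) = 2*x^2 + 1*y^2.
Starting point: (4.5752, -1.0384), alpha = 0.02
Step 1: grad_x = 2*2*4.5752 = 18.3008, grad_y = 2*1*-1.0384 = -2.0768
  x_1 = 4.5752 - 0.02*18.3008 = 4.2092
  y_1 = -1.0384 - 0.02*-2.0768 = -0.9969
Step 2: grad_x = 2*2*4.2092 = 16.8367, grad_y = 2*1*-0.9969 = -1.9937
  x_2 = 4.2092 - 0.02*16.8367 = 3.8724
  y_2 = -0.9969 - 0.02*-1.9937 = -0.957
f(3.8724, -0.957) = 2*3.8724^2 + 1*(-0.957)^2 = 30.9076


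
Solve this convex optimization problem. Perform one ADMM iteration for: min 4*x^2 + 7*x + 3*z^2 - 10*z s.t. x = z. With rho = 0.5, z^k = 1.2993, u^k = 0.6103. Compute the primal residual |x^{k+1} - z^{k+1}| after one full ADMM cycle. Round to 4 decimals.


ADMM iteration with rho = 0.5, z^k = 1.2993, u^k = 0.6103
Step 1: x-update.
Minimize 4*x^2 + 7*x + (0.5/2)*(x - 1.2993 + 0.6103)^2
FOC: (2*4 + 0.5)*x = -7 + 0.5*(1.2993 - 0.6103)
x^{k+1} = -0.783
Step 2: z-update.
Minimize 3*z^2 - 10*z + (0.5/2)*(-0.783 - z + 0.6103)^2
FOC: (2*3 + 0.5)*z = 10 + 0.5*(-0.783 + 0.6103)
z^{k+1} = 1.5252
Step 3: u-update.
u^{k+1} = 0.6103 - 0.783 - 1.5252 = -1.6979
Step 4: Primal residual = |-0.783 - 1.5252| = 2.3082


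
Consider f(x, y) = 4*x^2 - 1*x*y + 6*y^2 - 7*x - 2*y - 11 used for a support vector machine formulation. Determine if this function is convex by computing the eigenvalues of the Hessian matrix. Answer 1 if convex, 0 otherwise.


The Hessian of f(x,y) = 4*x^2 - 1*x*y + 6*y^2 - 7*x - 2*y - 11 is:
H = [[8, -1], [-1, 12]]
Trace = 8 + 12 = 20
Determinant = 8*12 - (-1)^2 = 95
Discriminant = (20)^2 - 4*95 = 20.0
Eigenvalues: lambda_1 = 7.7639, lambda_2 = 12.2361
The function is convex.

1


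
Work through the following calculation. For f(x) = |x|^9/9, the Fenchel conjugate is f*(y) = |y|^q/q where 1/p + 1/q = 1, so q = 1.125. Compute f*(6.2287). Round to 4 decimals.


The conjugate exponent q satisfies 1/p + 1/q = 1.
p = 9, so q = 9/(9 - 1) = 1.125
|y|^q = 6.2287^1.125 = 7.8288
f*(6.2287) = 7.8288 / 1.125 = 6.959


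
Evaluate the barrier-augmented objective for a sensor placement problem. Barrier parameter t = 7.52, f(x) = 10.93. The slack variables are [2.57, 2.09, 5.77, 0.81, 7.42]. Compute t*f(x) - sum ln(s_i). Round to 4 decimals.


Step 1: Compute log-barrier.
ln values: [0.9439, 0.7372, 1.7527, -0.2107, 2.0042]
phi = -(0.9439 + 0.7372 + 1.7527 - 0.2107 + 2.0042) = -5.2272
Step 2: Compute augmented objective.
t*f(x) = 7.52*10.93 = 82.1936
Total = 82.1936 - 5.2272 = 76.9664


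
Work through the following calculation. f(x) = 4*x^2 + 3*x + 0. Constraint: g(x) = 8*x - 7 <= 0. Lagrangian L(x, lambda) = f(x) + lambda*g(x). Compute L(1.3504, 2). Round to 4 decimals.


Step 1: Evaluate f(x).
f(1.3504) = 4*1.3504^2 + 3*1.3504 + 0 = 11.3455
Step 2: Evaluate g(x).
g(1.3504) = 8*1.3504 - 7 = 3.8032
Step 3: Compute Lagrangian.
L = 11.3455 + 2*3.8032 = 18.9519


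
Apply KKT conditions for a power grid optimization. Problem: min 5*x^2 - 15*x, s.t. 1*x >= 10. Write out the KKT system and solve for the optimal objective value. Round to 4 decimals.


Step 1: Try lambda = 0 (constraint inactive).
x_unc = 15/(2*5) = 1.5
Check: 1*1.5 = 1.5 < 10 -- violated!
Step 2: Constraint must be active: 1*x = 10
x* = 10/1 = 10.0
lambda = (2*5*10.0 - 15)/1 = 85.0
Step 3: Compute optimal value.
f(x*) = 5*10.0^2 - 15*10.0 = 350.0


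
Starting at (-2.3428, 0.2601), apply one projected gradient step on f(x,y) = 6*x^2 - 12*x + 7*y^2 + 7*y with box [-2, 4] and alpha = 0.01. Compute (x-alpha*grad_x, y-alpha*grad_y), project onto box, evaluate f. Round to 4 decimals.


Step 1: Compute gradient at (-2.3428, 0.2601).
grad_x = 2*6*-2.3428 - 12 = -40.1136
grad_y = 2*7*0.2601 + 7 = 10.6414
Step 2: Gradient step.
x_raw = -2.3428 - 0.01*-40.1136 = -1.9417
y_raw = 0.2601 - 0.01*10.6414 = 0.1537
Step 3: Project onto [-2, 4].
x_proj = clip(-1.9417) = -1.9417
y_proj = clip(0.1537) = 0.1537
Step 4: Evaluate f.
f(-1.9417, 0.1537) = 47.1615


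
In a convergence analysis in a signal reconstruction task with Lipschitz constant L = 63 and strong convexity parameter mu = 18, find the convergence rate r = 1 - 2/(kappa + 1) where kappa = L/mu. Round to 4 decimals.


Step 1: Compute the condition number.
kappa = L/mu = 63/18 = 3.5
Step 2: Compute the convergence rate.
r = 1 - 2/(kappa + 1) = 1 - 2*mu/(L + mu) = (L - mu)/(L + mu) = 45/81 = 0.5556


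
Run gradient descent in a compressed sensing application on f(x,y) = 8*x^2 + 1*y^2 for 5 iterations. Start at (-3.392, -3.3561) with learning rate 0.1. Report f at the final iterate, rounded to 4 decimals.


Gradient descent on f(x,y) = 8*x^2 + 1*y^2.
Starting point: (-3.392, -3.3561), alpha = 0.1
Step 1: grad_x = 2*8*-3.392 = -54.272, grad_y = 2*1*-3.3561 = -6.7122
  x_1 = -3.392 - 0.1*-54.272 = 2.0352
  y_1 = -3.3561 - 0.1*-6.7122 = -2.6849
Step 2: grad_x = 2*8*2.0352 = 32.5632, grad_y = 2*1*-2.6849 = -5.3698
  x_2 = 2.0352 - 0.1*32.5632 = -1.2211
  y_2 = -2.6849 - 0.1*-5.3698 = -2.1479
Step 3: grad_x = 2*8*-1.2211 = -19.5379, grad_y = 2*1*-2.1479 = -4.2958
  x_3 = -1.2211 - 0.1*-19.5379 = 0.7327
  y_3 = -2.1479 - 0.1*-4.2958 = -1.7183
Step 4: grad_x = 2*8*0.7327 = 11.7228, grad_y = 2*1*-1.7183 = -3.4366
  x_4 = 0.7327 - 0.1*11.7228 = -0.4396
  y_4 = -1.7183 - 0.1*-3.4366 = -1.3747
Step 5: grad_x = 2*8*-0.4396 = -7.0337, grad_y = 2*1*-1.3747 = -2.7493
  x_5 = -0.4396 - 0.1*-7.0337 = 0.2638
  y_5 = -1.3747 - 0.1*-2.7493 = -1.0997
f(0.2638, -1.0997) = 8*0.2638^2 + 1*(-1.0997)^2 = 1.766


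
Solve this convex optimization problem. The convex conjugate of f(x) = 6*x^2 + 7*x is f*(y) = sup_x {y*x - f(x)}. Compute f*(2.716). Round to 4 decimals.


f*(y) = sup_x {y*x - a*x^2 - b*x} = sup_x {(y-b)*x - a*x^2}
FOC: (y - b) - 2a*x = 0 => x* = (y - b)/(2a)
x* = (2.716 - 7)/(2*6) = -0.357
f*(2.716) = (y-b)^2/(4a) = (2.716 - 7)^2/(4*6)
= 18.3527/24 = 0.7647


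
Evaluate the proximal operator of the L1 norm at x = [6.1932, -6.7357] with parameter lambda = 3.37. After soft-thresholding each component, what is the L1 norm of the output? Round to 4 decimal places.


Soft-thresholding with lambda = 3.37:
prox(6.1932) = sign(6.1932)*max(|6.1932| - 3.37, 0) = 2.8232
prox(-6.7357) = sign(-6.7357)*max(|-6.7357| - 3.37, 0) = -3.3657
prox(x) = [2.8232, -3.3657]
||prox(x)||_1 = 2.8232 + 3.3657 = 6.1889


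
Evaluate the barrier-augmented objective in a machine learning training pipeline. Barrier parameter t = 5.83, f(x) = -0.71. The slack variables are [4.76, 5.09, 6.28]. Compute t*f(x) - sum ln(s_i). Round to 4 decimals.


Step 1: Compute log-barrier.
ln values: [1.5602, 1.6273, 1.8374]
phi = -(1.5602 + 1.6273 + 1.8374) = -5.0249
Step 2: Compute augmented objective.
t*f(x) = 5.83*-0.71 = -4.1393
Total = -4.1393 - 5.0249 = -9.1642


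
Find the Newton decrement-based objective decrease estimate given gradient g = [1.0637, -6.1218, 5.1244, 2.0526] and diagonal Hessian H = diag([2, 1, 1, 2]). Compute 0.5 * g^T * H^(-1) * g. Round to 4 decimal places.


Step 1: H is diagonal, so H^(-1) * g = [0.5319, -6.1218, 5.1244, 1.0263].
Step 2: g^T H^(-1) g = sum_i g_i^2 / H_ii
  = (1.0637)^2/2 + (-6.1218)^2/1 + (5.1244)^2/1 + (2.0526)^2/2
  = 0.5657 + 37.4764 + 26.2595 + 2.1066 = 66.4082
Step 3: Objective decrease = 0.5 * g^T H^(-1) g = 33.2041


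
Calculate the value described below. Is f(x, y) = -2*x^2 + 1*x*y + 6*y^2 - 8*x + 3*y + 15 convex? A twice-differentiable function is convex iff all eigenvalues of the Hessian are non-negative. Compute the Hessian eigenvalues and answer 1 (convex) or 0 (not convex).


The Hessian of f(x,y) = -2*x^2 + 1*x*y + 6*y^2 - 8*x + 3*y + 15 is:
H = [[-4, 1], [1, 12]]
Trace = -4 + 12 = 8
Determinant = -4*12 - (1)^2 = -49
Discriminant = (8)^2 - 4*-49 = 260.0
Eigenvalues: lambda_1 = -4.0623, lambda_2 = 12.0623
The function is not convex.

0


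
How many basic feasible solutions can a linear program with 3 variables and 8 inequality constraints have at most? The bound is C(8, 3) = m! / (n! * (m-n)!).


Each vertex corresponds to some choice of n active constraints out of m, so the number of vertices is at most C(m, n) = m! / (n!(m-n)!).
m = 8, n = 3
Numerator: 8 * 7 * 6
Denominator: 3! = 6
C(8, 3) = 56


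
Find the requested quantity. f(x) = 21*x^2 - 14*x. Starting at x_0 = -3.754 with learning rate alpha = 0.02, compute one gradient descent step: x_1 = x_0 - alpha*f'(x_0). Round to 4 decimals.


We compute the gradient at x_0 and apply the update.
f'(x) = 42*x - 14
f'(-3.754) = 42*-3.754 - 14 = -171.668
x_1 = -3.754 - 0.02*-171.668 = -0.3206


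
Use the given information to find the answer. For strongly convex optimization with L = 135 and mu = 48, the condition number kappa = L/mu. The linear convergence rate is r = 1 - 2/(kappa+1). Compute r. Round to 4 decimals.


Step 1: Compute the condition number.
kappa = L/mu = 135/48 = 2.8125
Step 2: Compute the convergence rate.
r = 1 - 2/(kappa + 1) = 1 - 2*mu/(L + mu) = (L - mu)/(L + mu) = 87/183 = 0.4754


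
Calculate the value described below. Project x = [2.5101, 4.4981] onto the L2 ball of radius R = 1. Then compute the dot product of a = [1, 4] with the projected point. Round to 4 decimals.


Step 1: Compute ||x|| (intermediates to 6 decimals).
||x|| = sqrt(2.5101^2 + 4.4981^2) = 5.151068
Step 2: Project.
Since ||x|| > R, scale = R/||x|| = 1/5.151068 = 0.194134, proj(x) = scale * x
proj(x) = [0.487296, 0.873234]
Step 3: Dot product.
a^T * proj(x) = 1*0.487296 + 4*0.873234 = 3.9802


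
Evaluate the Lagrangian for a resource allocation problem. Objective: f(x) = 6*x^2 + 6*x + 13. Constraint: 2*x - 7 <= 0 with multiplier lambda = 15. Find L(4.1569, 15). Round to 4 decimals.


Step 1: Evaluate f(x).
f(4.1569) = 6*4.1569^2 + 6*4.1569 + 13 = 141.6203
Step 2: Evaluate g(x).
g(4.1569) = 2*4.1569 - 7 = 1.3138
Step 3: Compute Lagrangian.
L = 141.6203 + 15*1.3138 = 161.3273


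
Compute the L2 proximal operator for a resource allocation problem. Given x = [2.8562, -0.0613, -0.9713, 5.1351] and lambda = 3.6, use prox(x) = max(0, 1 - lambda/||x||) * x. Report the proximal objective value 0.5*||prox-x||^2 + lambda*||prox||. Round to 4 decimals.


Step 1: Compute ||x||.
||x|| = 5.956
Step 2: Compute scaling factor.
scale = max(0, 1 - 3.6/5.956) = 0.3956
Step 3: prox(x) = [1.1298, -0.0242, -0.3842, 2.0313]
||prox(x)|| = 2.356
Step 4: Proximal objective.
0.5*||prox-x||^2 = 6.48
lambda*||prox|| = 8.4816
Total = 14.9617


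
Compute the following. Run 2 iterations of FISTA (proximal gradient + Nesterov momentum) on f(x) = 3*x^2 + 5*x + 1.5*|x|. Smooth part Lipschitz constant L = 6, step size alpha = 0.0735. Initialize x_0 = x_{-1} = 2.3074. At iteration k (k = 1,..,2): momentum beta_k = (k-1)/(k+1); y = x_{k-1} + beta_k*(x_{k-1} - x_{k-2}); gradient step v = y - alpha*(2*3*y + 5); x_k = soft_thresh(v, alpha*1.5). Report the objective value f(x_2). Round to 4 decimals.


FISTA on f(x) = 3*x^2 + 5*x + 1.5*|x|
L = 6, alpha = 0.0735
Iteration 1: beta = 0.0, y = 2.3074 + 0.0*(2.3074 - 2.3074) = 2.3074
  grad(y) = 18.8444, v = y - alpha*grad = 0.9223
  prox(v) = soft_thresh(0.9223, 0.1103) = 0.8121
Iteration 2: beta = 0.3333, y = 0.8121 + 0.3333*(0.8121 - 2.3074) = 0.3136
  grad(y) = 6.8819, v = y - alpha*grad = -0.1922
  prox(v) = soft_thresh(-0.1922, 0.1103) = -0.0819
f(x_2) = 3*(-0.0819)^2 + 5*(-0.0819) + 1.5*|-0.0819| = -0.2666


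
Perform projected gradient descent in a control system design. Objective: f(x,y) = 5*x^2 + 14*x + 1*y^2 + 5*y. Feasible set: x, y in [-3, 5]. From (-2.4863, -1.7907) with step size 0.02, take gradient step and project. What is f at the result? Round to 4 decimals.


Step 1: Compute gradient at (-2.4863, -1.7907).
grad_x = 2*5*-2.4863 + 14 = -10.863
grad_y = 2*1*-1.7907 + 5 = 1.4186
Step 2: Gradient step.
x_raw = -2.4863 - 0.02*-10.863 = -2.269
y_raw = -1.7907 - 0.02*1.4186 = -1.8191
Step 3: Project onto [-3, 5].
x_proj = clip(-2.269) = -2.269
y_proj = clip(-1.8191) = -1.8191
Step 4: Evaluate f.
f(-2.269, -1.8191) = -11.8102


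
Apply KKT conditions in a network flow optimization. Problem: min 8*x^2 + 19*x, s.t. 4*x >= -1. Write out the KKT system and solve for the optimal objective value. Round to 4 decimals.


Step 1: Try lambda = 0 (constraint inactive).
x_unc = -19/(2*8) = -1.1875
Check: 4*-1.1875 = -4.75 < -1 -- violated!
Step 2: Constraint must be active: 4*x = -1
x* = -1/4 = -0.25
lambda = (2*8*(-0.25) + 19)/4 = 3.75
Step 3: Compute optimal value.
f(x*) = 8*(-0.25)^2 + 19*(-0.25) = -4.25


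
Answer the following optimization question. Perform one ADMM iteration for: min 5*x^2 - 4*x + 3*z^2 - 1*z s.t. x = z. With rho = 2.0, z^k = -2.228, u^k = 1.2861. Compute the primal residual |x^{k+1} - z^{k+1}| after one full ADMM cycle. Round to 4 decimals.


ADMM iteration with rho = 2.0, z^k = -2.228, u^k = 1.2861
Step 1: x-update.
Minimize 5*x^2 - 4*x + (2.0/2)*(x + 2.228 + 1.2861)^2
FOC: (2*5 + 2.0)*x = 4 + 2.0*(-2.228 - 1.2861)
x^{k+1} = -0.2524
Step 2: z-update.
Minimize 3*z^2 - 1*z + (2.0/2)*(-0.2524 - z + 1.2861)^2
FOC: (2*3 + 2.0)*z = 1 + 2.0*(-0.2524 + 1.2861)
z^{k+1} = 0.3834
Step 3: u-update.
u^{k+1} = 1.2861 - 0.2524 - 0.3834 = 0.6503
Step 4: Primal residual = |-0.2524 - 0.3834| = 0.6358


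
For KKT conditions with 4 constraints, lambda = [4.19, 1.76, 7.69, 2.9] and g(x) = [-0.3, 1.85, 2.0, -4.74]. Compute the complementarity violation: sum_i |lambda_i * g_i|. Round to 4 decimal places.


KKT complementary slackness check:
lambda_1 * g_1 = 4.19 * -0.3 = -1.257
lambda_2 * g_2 = 1.76 * 1.85 = 3.256
lambda_3 * g_3 = 7.69 * 2.0 = 15.38
lambda_4 * g_4 = 2.9 * -4.74 = -13.746
Total violation = 1.257 + 3.256 + 15.38 + 13.746 = 33.639


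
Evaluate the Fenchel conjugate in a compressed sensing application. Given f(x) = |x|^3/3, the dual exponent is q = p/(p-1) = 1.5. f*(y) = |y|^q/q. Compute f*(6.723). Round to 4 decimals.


The conjugate exponent q satisfies 1/p + 1/q = 1.
p = 3, so q = 3/(3 - 1) = 1.5
|y|^q = 6.723^1.5 = 17.4319
f*(6.723) = 17.4319 / 1.5 = 11.6213


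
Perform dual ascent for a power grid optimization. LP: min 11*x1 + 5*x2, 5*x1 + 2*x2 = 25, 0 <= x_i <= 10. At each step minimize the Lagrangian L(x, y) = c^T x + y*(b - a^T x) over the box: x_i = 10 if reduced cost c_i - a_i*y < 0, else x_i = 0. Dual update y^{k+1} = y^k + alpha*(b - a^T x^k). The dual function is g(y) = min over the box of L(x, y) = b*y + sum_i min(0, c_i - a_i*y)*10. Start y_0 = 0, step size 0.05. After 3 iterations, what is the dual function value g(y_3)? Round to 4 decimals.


Dual ascent for LP: min 11*x1 + 5*x2, 5*x1 + 2*x2 = 25, 0 <= x_i <= 10
Step 1: y^k = 0.0, reduced costs: (11.0, 5.0)
  x^k = (0.0, 0.0), subgradient = b - a^T x = 25.0
  y^{k+1} = 0.0 + 0.05*25.0 = 1.25
Step 2: y^k = 1.25, reduced costs: (4.75, 2.5)
  x^k = (0.0, 0.0), subgradient = b - a^T x = 25.0
  y^{k+1} = 1.25 + 0.05*25.0 = 2.5
Step 3: y^k = 2.5, reduced costs: (-1.5, 0.0)
  x^k = (10.0, 0.0), subgradient = b - a^T x = -25.0
  y^{k+1} = 2.5 + 0.05*-25.0 = 1.25
Dual objective at y_3 = 1.25: reduced costs (4.75, 2.5), box minimizer x = (0.0, 0.0)
g(y_3) = b*y + (c1 - a1*y)*x1 + (c2 - a2*y)*x2 = 25*1.25 + 4.75*0.0 + 2.5*0.0 = 31.25 + 0.0 + 0.0 = 31.25


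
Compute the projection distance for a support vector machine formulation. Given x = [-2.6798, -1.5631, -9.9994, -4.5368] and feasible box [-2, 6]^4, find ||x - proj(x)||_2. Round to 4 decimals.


Project each component onto [-2, 6].
clip(-2.6798) = -2.0, clip(-1.5631) = -1.5631, clip(-9.9994) = -2.0, clip(-4.5368) = -2.0
Projection = [-2.0, -1.5631, -2.0, -2.0]
Squared diffs: [0.4621, 0.0, 63.9904, 6.4354]
Distance = sqrt(70.8879) = 8.4195


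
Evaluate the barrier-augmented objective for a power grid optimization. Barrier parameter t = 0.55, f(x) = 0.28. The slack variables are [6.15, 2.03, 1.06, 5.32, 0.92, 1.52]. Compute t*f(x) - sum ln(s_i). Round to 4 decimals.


Step 1: Compute log-barrier.
ln values: [1.8165, 0.708, 0.0583, 1.6715, -0.0834, 0.4187]
phi = -(1.8165 + 0.708 + 0.0583 + 1.6715 - 0.0834 + 0.4187) = -4.5896
Step 2: Compute augmented objective.
t*f(x) = 0.55*0.28 = 0.154
Total = 0.154 - 4.5896 = -4.4356


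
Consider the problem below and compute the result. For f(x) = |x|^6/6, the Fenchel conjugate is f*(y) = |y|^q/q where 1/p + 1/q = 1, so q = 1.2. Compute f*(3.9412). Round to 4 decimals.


The conjugate exponent q satisfies 1/p + 1/q = 1.
p = 6, so q = 6/(6 - 1) = 1.2
|y|^q = 3.9412^1.2 = 5.1851
f*(3.9412) = 5.1851 / 1.2 = 4.3209


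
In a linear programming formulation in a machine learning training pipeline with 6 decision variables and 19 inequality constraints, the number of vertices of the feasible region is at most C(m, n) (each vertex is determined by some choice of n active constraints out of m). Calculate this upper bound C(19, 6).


Each vertex corresponds to some choice of n active constraints out of m, so the number of vertices is at most C(m, n) = m! / (n!(m-n)!).
m = 19, n = 6
Numerator: 19 * 18 * 17 * 16 * 15 * 14
Denominator: 6! = 720
C(19, 6) = 27132


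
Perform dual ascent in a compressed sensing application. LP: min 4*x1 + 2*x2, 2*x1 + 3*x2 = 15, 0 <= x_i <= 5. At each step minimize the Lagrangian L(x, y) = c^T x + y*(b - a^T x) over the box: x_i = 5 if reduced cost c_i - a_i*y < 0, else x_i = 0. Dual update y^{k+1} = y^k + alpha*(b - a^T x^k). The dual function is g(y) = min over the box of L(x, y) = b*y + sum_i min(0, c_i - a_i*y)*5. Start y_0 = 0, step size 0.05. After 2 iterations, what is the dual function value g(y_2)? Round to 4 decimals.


Dual ascent for LP: min 4*x1 + 2*x2, 2*x1 + 3*x2 = 15, 0 <= x_i <= 5
Step 1: y^k = 0.0, reduced costs: (4.0, 2.0)
  x^k = (0.0, 0.0), subgradient = b - a^T x = 15.0
  y^{k+1} = 0.0 + 0.05*15.0 = 0.75
Step 2: y^k = 0.75, reduced costs: (2.5, -0.25)
  x^k = (0.0, 5.0), subgradient = b - a^T x = 0.0
  y^{k+1} = 0.75 + 0.05*0.0 = 0.75
Dual objective at y_2 = 0.75: reduced costs (2.5, -0.25), box minimizer x = (0.0, 5.0)
g(y_2) = b*y + (c1 - a1*y)*x1 + (c2 - a2*y)*x2 = 15*0.75 + 2.5*0.0 + (-0.25)*5.0 = 11.25 + 0.0 - 1.25 = 10.0


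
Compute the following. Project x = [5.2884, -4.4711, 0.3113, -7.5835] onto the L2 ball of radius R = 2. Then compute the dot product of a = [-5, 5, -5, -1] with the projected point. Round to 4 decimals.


Step 1: Compute ||x|| (intermediates to 6 decimals).
||x|| = sqrt(5.2884^2 + (-4.4711)^2 + 0.3113^2 + (-7.5835)^2) = 10.274448
Step 2: Project.
Since ||x|| > R, scale = R/||x|| = 2/10.274448 = 0.194658, proj(x) = scale * x
proj(x) = [1.029429, -0.870335, 0.060597, -1.476189]
Step 3: Dot product.
a^T * proj(x) = -5*1.029429 + 5*(-0.870335) - 5*0.060597 - 1*(-1.476189) = -8.3256


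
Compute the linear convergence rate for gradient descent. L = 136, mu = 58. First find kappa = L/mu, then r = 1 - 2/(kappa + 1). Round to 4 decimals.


Step 1: Compute the condition number.
kappa = L/mu = 136/58 = 2.3448
Step 2: Compute the convergence rate.
r = 1 - 2/(kappa + 1) = 1 - 2*mu/(L + mu) = (L - mu)/(L + mu) = 78/194 = 0.4021


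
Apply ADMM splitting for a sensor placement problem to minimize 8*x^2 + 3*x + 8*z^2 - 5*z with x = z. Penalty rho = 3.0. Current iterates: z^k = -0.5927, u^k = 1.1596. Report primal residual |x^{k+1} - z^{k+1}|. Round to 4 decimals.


ADMM iteration with rho = 3.0, z^k = -0.5927, u^k = 1.1596
Step 1: x-update.
Minimize 8*x^2 + 3*x + (3.0/2)*(x + 0.5927 + 1.1596)^2
FOC: (2*8 + 3.0)*x = -3 + 3.0*(-0.5927 - 1.1596)
x^{k+1} = -0.4346
Step 2: z-update.
Minimize 8*z^2 - 5*z + (3.0/2)*(-0.4346 - z + 1.1596)^2
FOC: (2*8 + 3.0)*z = 5 + 3.0*(-0.4346 + 1.1596)
z^{k+1} = 0.3776
Step 3: u-update.
u^{k+1} = 1.1596 - 0.4346 - 0.3776 = 0.3474
Step 4: Primal residual = |-0.4346 - 0.3776| = 0.8122


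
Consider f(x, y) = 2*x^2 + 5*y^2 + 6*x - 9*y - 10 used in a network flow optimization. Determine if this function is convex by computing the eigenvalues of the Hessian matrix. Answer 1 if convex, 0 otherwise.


The Hessian of f(x,y) = 2*x^2 + 5*y^2 + 6*x - 9*y - 10 is:
H = [[4, 0], [0, 10]]
Trace = 4 + 10 = 14
Determinant = 4*10 - (0)^2 = 40
Discriminant = (14)^2 - 4*40 = 36.0
Eigenvalues: lambda_1 = 4.0, lambda_2 = 10.0
The function is convex.

1


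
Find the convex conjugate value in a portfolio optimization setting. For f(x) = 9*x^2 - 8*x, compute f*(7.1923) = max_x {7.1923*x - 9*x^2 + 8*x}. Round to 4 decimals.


f*(y) = sup_x {y*x - a*x^2 - b*x} = sup_x {(y-b)*x - a*x^2}
FOC: (y - b) - 2a*x = 0 => x* = (y - b)/(2a)
x* = (7.1923 + 8)/(2*9) = 0.844
f*(7.1923) = (y-b)^2/(4a) = (7.1923 + 8)^2/(4*9)
= 230.806/36 = 6.4113


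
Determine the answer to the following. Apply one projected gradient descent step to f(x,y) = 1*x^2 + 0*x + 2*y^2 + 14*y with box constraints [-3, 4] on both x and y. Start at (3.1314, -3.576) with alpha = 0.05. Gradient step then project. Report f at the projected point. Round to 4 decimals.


Step 1: Compute gradient at (3.1314, -3.576).
grad_x = 2*1*3.1314 + 0 = 6.2628
grad_y = 2*2*-3.576 + 14 = -0.304
Step 2: Gradient step.
x_raw = 3.1314 - 0.05*6.2628 = 2.8183
y_raw = -3.576 - 0.05*-0.304 = -3.5608
Step 3: Project onto [-3, 4].
x_proj = clip(2.8183) = 2.8183
y_proj = clip(-3.5608) = -3.0
Step 4: Evaluate f.
f(2.8183, -3.0) = -16.0574


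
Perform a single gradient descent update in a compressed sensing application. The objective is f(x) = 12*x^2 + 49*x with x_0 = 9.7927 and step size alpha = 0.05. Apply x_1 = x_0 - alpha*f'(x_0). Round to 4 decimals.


We compute the gradient at x_0 and apply the update.
f'(x) = 24*x + 49
f'(9.7927) = 24*9.7927 + 49 = 284.0248
x_1 = 9.7927 - 0.05*284.0248 = -4.4085


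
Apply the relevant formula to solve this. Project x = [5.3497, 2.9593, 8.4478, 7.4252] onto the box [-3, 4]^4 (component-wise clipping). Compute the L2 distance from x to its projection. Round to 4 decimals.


Project each component onto [-3, 4].
clip(5.3497) = 4.0, clip(2.9593) = 2.9593, clip(8.4478) = 4.0, clip(7.4252) = 4.0
Projection = [4.0, 2.9593, 4.0, 4.0]
Squared diffs: [1.8217, 0.0, 19.7829, 11.732]
Distance = sqrt(33.3366) = 5.7738


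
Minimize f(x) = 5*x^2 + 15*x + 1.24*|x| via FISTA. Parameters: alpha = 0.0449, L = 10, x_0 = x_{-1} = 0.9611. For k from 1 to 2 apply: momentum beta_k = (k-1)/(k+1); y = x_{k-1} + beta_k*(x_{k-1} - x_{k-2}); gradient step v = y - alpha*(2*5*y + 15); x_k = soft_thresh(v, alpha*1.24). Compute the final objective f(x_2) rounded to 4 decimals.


FISTA on f(x) = 5*x^2 + 15*x + 1.24*|x|
L = 10, alpha = 0.0449
Iteration 1: beta = 0.0, y = 0.9611 + 0.0*(0.9611 - 0.9611) = 0.9611
  grad(y) = 24.611, v = y - alpha*grad = -0.1439
  prox(v) = soft_thresh(-0.1439, 0.0557) = -0.0883
Iteration 2: beta = 0.3333, y = -0.0883 + 0.3333*(-0.0883 - 0.9611) = -0.438
  grad(y) = 10.6196, v = y - alpha*grad = -0.9149
  prox(v) = soft_thresh(-0.9149, 0.0557) = -0.8592
f(x_2) = 5*(-0.8592)^2 + 15*(-0.8592) + 1.24*|-0.8592| = -8.1314


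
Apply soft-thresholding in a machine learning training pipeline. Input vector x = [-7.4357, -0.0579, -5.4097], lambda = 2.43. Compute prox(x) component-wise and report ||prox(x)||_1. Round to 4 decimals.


Soft-thresholding with lambda = 2.43:
prox(-7.4357) = sign(-7.4357)*max(|-7.4357| - 2.43, 0) = -5.0057
prox(-0.0579) = sign(-0.0579)*max(|-0.0579| - 2.43, 0) = 0.0
prox(-5.4097) = sign(-5.4097)*max(|-5.4097| - 2.43, 0) = -2.9797
prox(x) = [-5.0057, 0.0, -2.9797]
||prox(x)||_1 = 5.0057 + 0.0 + 2.9797 = 7.9854


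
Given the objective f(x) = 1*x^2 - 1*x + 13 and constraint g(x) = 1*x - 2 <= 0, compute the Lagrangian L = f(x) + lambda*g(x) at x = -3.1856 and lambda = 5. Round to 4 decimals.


Step 1: Evaluate f(x).
f(-3.1856) = 1*(-3.1856)^2 - 1*(-3.1856) + 13 = 26.3336
Step 2: Evaluate g(x).
g(-3.1856) = 1*-3.1856 - 2 = -5.1856
Step 3: Compute Lagrangian.
L = 26.3336 + 5*-5.1856 = 0.4056


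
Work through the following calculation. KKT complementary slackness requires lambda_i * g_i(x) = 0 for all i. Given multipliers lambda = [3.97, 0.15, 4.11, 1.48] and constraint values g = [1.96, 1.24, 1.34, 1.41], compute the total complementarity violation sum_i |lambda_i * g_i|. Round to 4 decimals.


KKT complementary slackness check:
lambda_1 * g_1 = 3.97 * 1.96 = 7.7812
lambda_2 * g_2 = 0.15 * 1.24 = 0.186
lambda_3 * g_3 = 4.11 * 1.34 = 5.5074
lambda_4 * g_4 = 1.48 * 1.41 = 2.0868
Total violation = 7.7812 + 0.186 + 5.5074 + 2.0868 = 15.5614


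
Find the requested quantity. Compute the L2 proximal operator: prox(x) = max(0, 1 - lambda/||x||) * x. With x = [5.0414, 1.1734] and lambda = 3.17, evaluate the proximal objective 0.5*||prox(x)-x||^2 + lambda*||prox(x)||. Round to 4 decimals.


Step 1: Compute ||x||.
||x|| = 5.1762
Step 2: Compute scaling factor.
scale = max(0, 1 - 3.17/5.1762) = 0.3876
Step 3: prox(x) = [1.9539, 0.4548]
||prox(x)|| = 2.0062
Step 4: Proximal objective.
0.5*||prox-x||^2 = 5.0245
lambda*||prox|| = 6.3597
Total = 11.384


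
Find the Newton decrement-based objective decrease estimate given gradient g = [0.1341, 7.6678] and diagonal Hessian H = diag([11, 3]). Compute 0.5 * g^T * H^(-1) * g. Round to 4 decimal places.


Step 1: H is diagonal, so H^(-1) * g = [0.0122, 2.5559].
Step 2: g^T H^(-1) g = sum_i g_i^2 / H_ii
  = (0.1341)^2/11 + (7.6678)^2/3
  = 0.0016 + 19.5984 = 19.6
Step 3: Objective decrease = 0.5 * g^T H^(-1) g = 9.8


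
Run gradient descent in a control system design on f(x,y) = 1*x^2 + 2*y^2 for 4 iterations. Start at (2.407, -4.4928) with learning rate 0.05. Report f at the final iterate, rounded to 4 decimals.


Gradient descent on f(x,y) = 1*x^2 + 2*y^2.
Starting point: (2.407, -4.4928), alpha = 0.05
Step 1: grad_x = 2*1*2.407 = 4.814, grad_y = 2*2*-4.4928 = -17.9712
  x_1 = 2.407 - 0.05*4.814 = 2.1663
  y_1 = -4.4928 - 0.05*-17.9712 = -3.5942
Step 2: grad_x = 2*1*2.1663 = 4.3326, grad_y = 2*2*-3.5942 = -14.377
  x_2 = 2.1663 - 0.05*4.3326 = 1.9497
  y_2 = -3.5942 - 0.05*-14.377 = -2.8754
Step 3: grad_x = 2*1*1.9497 = 3.8993, grad_y = 2*2*-2.8754 = -11.5016
  x_3 = 1.9497 - 0.05*3.8993 = 1.7547
  y_3 = -2.8754 - 0.05*-11.5016 = -2.3003
Step 4: grad_x = 2*1*1.7547 = 3.5094, grad_y = 2*2*-2.3003 = -9.2013
  x_4 = 1.7547 - 0.05*3.5094 = 1.5792
  y_4 = -2.3003 - 0.05*-9.2013 = -1.8403
f(1.5792, -1.8403) = 1*1.5792^2 + 2*(-1.8403)^2 = 9.267


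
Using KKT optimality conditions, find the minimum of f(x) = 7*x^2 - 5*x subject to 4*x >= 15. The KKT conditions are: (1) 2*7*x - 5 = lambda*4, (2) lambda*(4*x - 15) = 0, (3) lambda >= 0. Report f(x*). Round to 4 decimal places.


Step 1: Try lambda = 0 (constraint inactive).
x_unc = 5/(2*7) = 0.3571
Check: 4*0.3571 = 1.4284 < 15 -- violated!
Step 2: Constraint must be active: 4*x = 15
x* = 15/4 = 3.75
lambda = (2*7*3.75 - 5)/4 = 11.875
Step 3: Compute optimal value.
f(x*) = 7*3.75^2 - 5*3.75 = 79.6875


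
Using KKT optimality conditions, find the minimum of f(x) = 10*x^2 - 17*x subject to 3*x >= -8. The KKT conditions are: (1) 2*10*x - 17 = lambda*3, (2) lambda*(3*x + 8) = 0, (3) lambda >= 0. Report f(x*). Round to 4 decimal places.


Step 1: Try lambda = 0 (constraint inactive).
Stationarity: 2*10*x - 17 = 0
x* = 17/(2*10) = 0.85
Check constraint: 3*0.85 = 2.55 >= -8 -- satisfied.
Step 2: Compute optimal value.
f(x*) = 10*0.85^2 - 17*0.85 = -7.225


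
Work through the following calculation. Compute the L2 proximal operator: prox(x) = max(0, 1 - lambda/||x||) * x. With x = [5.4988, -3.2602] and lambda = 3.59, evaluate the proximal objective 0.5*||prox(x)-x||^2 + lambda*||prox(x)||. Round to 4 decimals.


Step 1: Compute ||x||.
||x|| = 6.3926
Step 2: Compute scaling factor.
scale = max(0, 1 - 3.59/6.3926) = 0.4384
Step 3: prox(x) = [2.4108, -1.4293]
||prox(x)|| = 2.8026
Step 4: Proximal objective.
0.5*||prox-x||^2 = 6.4441
lambda*||prox|| = 10.0613
Total = 16.5055


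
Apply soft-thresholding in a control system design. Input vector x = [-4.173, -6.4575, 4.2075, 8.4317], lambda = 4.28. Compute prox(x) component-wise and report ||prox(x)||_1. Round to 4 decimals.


Soft-thresholding with lambda = 4.28:
prox(-4.173) = sign(-4.173)*max(|-4.173| - 4.28, 0) = 0.0
prox(-6.4575) = sign(-6.4575)*max(|-6.4575| - 4.28, 0) = -2.1775
prox(4.2075) = sign(4.2075)*max(|4.2075| - 4.28, 0) = 0.0
prox(8.4317) = sign(8.4317)*max(|8.4317| - 4.28, 0) = 4.1517
prox(x) = [0.0, -2.1775, 0.0, 4.1517]
||prox(x)||_1 = 0.0 + 2.1775 + 0.0 + 4.1517 = 6.3292


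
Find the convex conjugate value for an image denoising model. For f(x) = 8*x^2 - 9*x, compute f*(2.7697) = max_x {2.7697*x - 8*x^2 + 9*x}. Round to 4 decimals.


f*(y) = sup_x {y*x - a*x^2 - b*x} = sup_x {(y-b)*x - a*x^2}
FOC: (y - b) - 2a*x = 0 => x* = (y - b)/(2a)
x* = (2.7697 + 9)/(2*8) = 0.7356
f*(2.7697) = (y-b)^2/(4a) = (2.7697 + 9)^2/(4*8)
= 138.5258/32 = 4.3289


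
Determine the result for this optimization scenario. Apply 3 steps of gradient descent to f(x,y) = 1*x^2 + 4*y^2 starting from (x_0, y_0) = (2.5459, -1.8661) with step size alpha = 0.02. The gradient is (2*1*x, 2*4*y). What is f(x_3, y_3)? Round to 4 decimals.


Gradient descent on f(x,y) = 1*x^2 + 4*y^2.
Starting point: (2.5459, -1.8661), alpha = 0.02
Step 1: grad_x = 2*1*2.5459 = 5.0918, grad_y = 2*4*-1.8661 = -14.9288
  x_1 = 2.5459 - 0.02*5.0918 = 2.4441
  y_1 = -1.8661 - 0.02*-14.9288 = -1.5675
Step 2: grad_x = 2*1*2.4441 = 4.8881, grad_y = 2*4*-1.5675 = -12.5402
  x_2 = 2.4441 - 0.02*4.8881 = 2.3463
  y_2 = -1.5675 - 0.02*-12.5402 = -1.3167
Step 3: grad_x = 2*1*2.3463 = 4.6926, grad_y = 2*4*-1.3167 = -10.5338
  x_3 = 2.3463 - 0.02*4.6926 = 2.2524
  y_3 = -1.3167 - 0.02*-10.5338 = -1.106
f(2.2524, -1.106) = 1*2.2524^2 + 4*(-1.106)^2 = 9.9669


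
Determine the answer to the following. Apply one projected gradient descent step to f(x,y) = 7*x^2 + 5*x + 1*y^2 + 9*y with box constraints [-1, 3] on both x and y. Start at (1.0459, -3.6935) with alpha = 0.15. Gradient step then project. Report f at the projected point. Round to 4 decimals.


Step 1: Compute gradient at (1.0459, -3.6935).
grad_x = 2*7*1.0459 + 5 = 19.6426
grad_y = 2*1*-3.6935 + 9 = 1.613
Step 2: Gradient step.
x_raw = 1.0459 - 0.15*19.6426 = -1.9005
y_raw = -3.6935 - 0.15*1.613 = -3.9355
Step 3: Project onto [-1, 3].
x_proj = clip(-1.9005) = -1.0
y_proj = clip(-3.9355) = -1.0
Step 4: Evaluate f.
f(-1.0, -1.0) = -6.0


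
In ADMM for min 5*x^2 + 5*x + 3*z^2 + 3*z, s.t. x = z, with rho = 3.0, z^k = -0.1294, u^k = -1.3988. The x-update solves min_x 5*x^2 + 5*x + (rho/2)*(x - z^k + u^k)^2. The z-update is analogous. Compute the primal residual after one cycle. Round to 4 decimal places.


ADMM iteration with rho = 3.0, z^k = -0.1294, u^k = -1.3988
Step 1: x-update.
Minimize 5*x^2 + 5*x + (3.0/2)*(x + 0.1294 - 1.3988)^2
FOC: (2*5 + 3.0)*x = -5 + 3.0*(-0.1294 + 1.3988)
x^{k+1} = -0.0917
Step 2: z-update.
Minimize 3*z^2 + 3*z + (3.0/2)*(-0.0917 - z - 1.3988)^2
FOC: (2*3 + 3.0)*z = -3 + 3.0*(-0.0917 - 1.3988)
z^{k+1} = -0.8302
Step 3: u-update.
u^{k+1} = -1.3988 - 0.0917 + 0.8302 = -0.6603
Step 4: Primal residual = |-0.0917 + 0.8302| = 0.7385


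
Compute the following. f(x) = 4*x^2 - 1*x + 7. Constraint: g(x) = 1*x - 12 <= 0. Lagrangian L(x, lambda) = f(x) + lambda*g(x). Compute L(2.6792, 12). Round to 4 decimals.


Step 1: Evaluate f(x).
f(2.6792) = 4*2.6792^2 - 1*2.6792 + 7 = 33.0333
Step 2: Evaluate g(x).
g(2.6792) = 1*2.6792 - 12 = -9.3208
Step 3: Compute Lagrangian.
L = 33.0333 + 12*-9.3208 = -78.8163
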